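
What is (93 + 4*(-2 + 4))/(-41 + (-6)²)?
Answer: -101/5 ≈ -20.200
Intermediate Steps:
(93 + 4*(-2 + 4))/(-41 + (-6)²) = (93 + 4*2)/(-41 + 36) = (93 + 8)/(-5) = 101*(-⅕) = -101/5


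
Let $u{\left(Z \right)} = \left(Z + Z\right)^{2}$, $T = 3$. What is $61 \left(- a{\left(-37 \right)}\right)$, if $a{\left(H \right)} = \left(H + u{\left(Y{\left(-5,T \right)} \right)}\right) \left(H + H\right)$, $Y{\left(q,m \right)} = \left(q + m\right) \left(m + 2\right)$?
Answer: $1638582$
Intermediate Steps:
$Y{\left(q,m \right)} = \left(2 + m\right) \left(m + q\right)$ ($Y{\left(q,m \right)} = \left(m + q\right) \left(2 + m\right) = \left(2 + m\right) \left(m + q\right)$)
$u{\left(Z \right)} = 4 Z^{2}$ ($u{\left(Z \right)} = \left(2 Z\right)^{2} = 4 Z^{2}$)
$a{\left(H \right)} = 2 H \left(400 + H\right)$ ($a{\left(H \right)} = \left(H + 4 \left(3^{2} + 2 \cdot 3 + 2 \left(-5\right) + 3 \left(-5\right)\right)^{2}\right) \left(H + H\right) = \left(H + 4 \left(9 + 6 - 10 - 15\right)^{2}\right) 2 H = \left(H + 4 \left(-10\right)^{2}\right) 2 H = \left(H + 4 \cdot 100\right) 2 H = \left(H + 400\right) 2 H = \left(400 + H\right) 2 H = 2 H \left(400 + H\right)$)
$61 \left(- a{\left(-37 \right)}\right) = 61 \left(- 2 \left(-37\right) \left(400 - 37\right)\right) = 61 \left(- 2 \left(-37\right) 363\right) = 61 \left(\left(-1\right) \left(-26862\right)\right) = 61 \cdot 26862 = 1638582$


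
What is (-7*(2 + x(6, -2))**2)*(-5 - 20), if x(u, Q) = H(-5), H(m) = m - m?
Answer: 700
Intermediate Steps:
H(m) = 0
x(u, Q) = 0
(-7*(2 + x(6, -2))**2)*(-5 - 20) = (-7*(2 + 0)**2)*(-5 - 20) = -7*2**2*(-25) = -7*4*(-25) = -28*(-25) = 700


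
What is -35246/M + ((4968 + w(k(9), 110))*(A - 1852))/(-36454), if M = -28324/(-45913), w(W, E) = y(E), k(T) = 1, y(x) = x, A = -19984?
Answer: -13962753715525/258130774 ≈ -54092.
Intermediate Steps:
w(W, E) = E
M = 28324/45913 (M = -28324*(-1/45913) = 28324/45913 ≈ 0.61691)
-35246/M + ((4968 + w(k(9), 110))*(A - 1852))/(-36454) = -35246/28324/45913 + ((4968 + 110)*(-19984 - 1852))/(-36454) = -35246*45913/28324 + (5078*(-21836))*(-1/36454) = -809124799/14162 - 110883208*(-1/36454) = -809124799/14162 + 55441604/18227 = -13962753715525/258130774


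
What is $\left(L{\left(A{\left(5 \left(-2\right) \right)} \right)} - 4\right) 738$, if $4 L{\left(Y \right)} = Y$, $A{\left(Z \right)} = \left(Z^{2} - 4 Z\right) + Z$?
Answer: $21033$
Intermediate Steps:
$A{\left(Z \right)} = Z^{2} - 3 Z$
$L{\left(Y \right)} = \frac{Y}{4}$
$\left(L{\left(A{\left(5 \left(-2\right) \right)} \right)} - 4\right) 738 = \left(\frac{5 \left(-2\right) \left(-3 + 5 \left(-2\right)\right)}{4} - 4\right) 738 = \left(\frac{\left(-10\right) \left(-3 - 10\right)}{4} - 4\right) 738 = \left(\frac{\left(-10\right) \left(-13\right)}{4} - 4\right) 738 = \left(\frac{1}{4} \cdot 130 - 4\right) 738 = \left(\frac{65}{2} - 4\right) 738 = \frac{57}{2} \cdot 738 = 21033$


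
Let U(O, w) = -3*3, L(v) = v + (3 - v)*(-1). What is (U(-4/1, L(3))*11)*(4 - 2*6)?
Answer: 792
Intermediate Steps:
L(v) = -3 + 2*v (L(v) = v + (-3 + v) = -3 + 2*v)
U(O, w) = -9
(U(-4/1, L(3))*11)*(4 - 2*6) = (-9*11)*(4 - 2*6) = -99*(4 - 12) = -99*(-8) = 792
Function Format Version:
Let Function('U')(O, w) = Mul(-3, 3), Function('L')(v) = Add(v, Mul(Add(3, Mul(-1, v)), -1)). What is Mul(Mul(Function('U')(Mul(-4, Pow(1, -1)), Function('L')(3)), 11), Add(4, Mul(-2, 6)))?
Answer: 792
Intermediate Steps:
Function('L')(v) = Add(-3, Mul(2, v)) (Function('L')(v) = Add(v, Add(-3, v)) = Add(-3, Mul(2, v)))
Function('U')(O, w) = -9
Mul(Mul(Function('U')(Mul(-4, Pow(1, -1)), Function('L')(3)), 11), Add(4, Mul(-2, 6))) = Mul(Mul(-9, 11), Add(4, Mul(-2, 6))) = Mul(-99, Add(4, -12)) = Mul(-99, -8) = 792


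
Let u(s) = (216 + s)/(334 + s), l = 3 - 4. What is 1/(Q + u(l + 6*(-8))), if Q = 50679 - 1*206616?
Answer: -285/44441878 ≈ -6.4129e-6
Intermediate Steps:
l = -1
Q = -155937 (Q = 50679 - 206616 = -155937)
u(s) = (216 + s)/(334 + s)
1/(Q + u(l + 6*(-8))) = 1/(-155937 + (216 + (-1 + 6*(-8)))/(334 + (-1 + 6*(-8)))) = 1/(-155937 + (216 + (-1 - 48))/(334 + (-1 - 48))) = 1/(-155937 + (216 - 49)/(334 - 49)) = 1/(-155937 + 167/285) = 1/(-44441878/285) = -285/44441878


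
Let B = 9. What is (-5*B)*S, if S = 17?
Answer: -765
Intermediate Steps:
(-5*B)*S = -5*9*17 = -45*17 = -765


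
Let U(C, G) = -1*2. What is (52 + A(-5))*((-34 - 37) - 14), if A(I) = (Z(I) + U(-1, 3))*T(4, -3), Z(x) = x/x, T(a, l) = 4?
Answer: -4080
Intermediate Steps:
U(C, G) = -2
Z(x) = 1
A(I) = -4 (A(I) = (1 - 2)*4 = -1*4 = -4)
(52 + A(-5))*((-34 - 37) - 14) = (52 - 4)*((-34 - 37) - 14) = 48*(-71 - 14) = 48*(-85) = -4080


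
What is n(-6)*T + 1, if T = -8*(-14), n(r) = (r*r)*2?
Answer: 8065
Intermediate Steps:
n(r) = 2*r² (n(r) = r²*2 = 2*r²)
T = 112
n(-6)*T + 1 = (2*(-6)²)*112 + 1 = (2*36)*112 + 1 = 72*112 + 1 = 8064 + 1 = 8065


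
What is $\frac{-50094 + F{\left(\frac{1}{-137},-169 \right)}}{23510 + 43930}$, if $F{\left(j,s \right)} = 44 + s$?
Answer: $- \frac{50219}{67440} \approx -0.74465$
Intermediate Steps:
$\frac{-50094 + F{\left(\frac{1}{-137},-169 \right)}}{23510 + 43930} = \frac{-50094 + \left(44 - 169\right)}{23510 + 43930} = \frac{-50094 - 125}{67440} = \left(-50219\right) \frac{1}{67440} = - \frac{50219}{67440}$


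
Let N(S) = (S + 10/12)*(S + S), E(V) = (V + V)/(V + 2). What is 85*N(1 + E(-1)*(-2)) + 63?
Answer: 15064/3 ≈ 5021.3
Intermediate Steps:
E(V) = 2*V/(2 + V) (E(V) = (2*V)/(2 + V) = 2*V/(2 + V))
N(S) = 2*S*(⅚ + S) (N(S) = (S + 10*(1/12))*(2*S) = (S + ⅚)*(2*S) = (⅚ + S)*(2*S) = 2*S*(⅚ + S))
85*N(1 + E(-1)*(-2)) + 63 = 85*((1 + (2*(-1)/(2 - 1))*(-2))*(5 + 6*(1 + (2*(-1)/(2 - 1))*(-2)))/3) + 63 = 85*((1 + (2*(-1)/1)*(-2))*(5 + 6*(1 + (2*(-1)/1)*(-2)))/3) + 63 = 85*((1 + (2*(-1)*1)*(-2))*(5 + 6*(1 + (2*(-1)*1)*(-2)))/3) + 63 = 85*((1 - 2*(-2))*(5 + 6*(1 - 2*(-2)))/3) + 63 = 85*((1 + 4)*(5 + 6*(1 + 4))/3) + 63 = 85*((⅓)*5*(5 + 6*5)) + 63 = 85*((⅓)*5*(5 + 30)) + 63 = 85*((⅓)*5*35) + 63 = 85*(175/3) + 63 = 14875/3 + 63 = 15064/3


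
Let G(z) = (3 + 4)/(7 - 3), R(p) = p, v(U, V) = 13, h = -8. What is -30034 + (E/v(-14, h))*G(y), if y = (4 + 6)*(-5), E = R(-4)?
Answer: -390449/13 ≈ -30035.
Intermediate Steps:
E = -4
y = -50 (y = 10*(-5) = -50)
G(z) = 7/4
-30034 + (E/v(-14, h))*G(y) = -30034 - 4/13*(7/4) = -30034 - 4*1/13*(7/4) = -30034 - 4/13*7/4 = -30034 - 7/13 = -390449/13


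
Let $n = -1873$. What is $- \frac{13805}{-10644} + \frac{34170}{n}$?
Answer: $- \frac{337848715}{19936212} \approx -16.946$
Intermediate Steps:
$- \frac{13805}{-10644} + \frac{34170}{n} = - \frac{13805}{-10644} + \frac{34170}{-1873} = \left(-13805\right) \left(- \frac{1}{10644}\right) + 34170 \left(- \frac{1}{1873}\right) = \frac{13805}{10644} - \frac{34170}{1873} = - \frac{337848715}{19936212}$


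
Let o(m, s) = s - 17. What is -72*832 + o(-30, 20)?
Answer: -59901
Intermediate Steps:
o(m, s) = -17 + s
-72*832 + o(-30, 20) = -72*832 + (-17 + 20) = -59904 + 3 = -59901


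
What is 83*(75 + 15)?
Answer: 7470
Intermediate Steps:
83*(75 + 15) = 83*90 = 7470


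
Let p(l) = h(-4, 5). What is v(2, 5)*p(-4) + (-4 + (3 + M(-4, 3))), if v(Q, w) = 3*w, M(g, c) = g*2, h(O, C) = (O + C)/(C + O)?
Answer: 6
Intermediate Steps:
h(O, C) = 1 (h(O, C) = (C + O)/(C + O) = 1)
p(l) = 1
M(g, c) = 2*g
v(2, 5)*p(-4) + (-4 + (3 + M(-4, 3))) = (3*5)*1 + (-4 + (3 + 2*(-4))) = 15*1 + (-4 + (3 - 8)) = 15 + (-4 - 5) = 15 - 9 = 6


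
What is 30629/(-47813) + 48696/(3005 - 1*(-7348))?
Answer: 670399937/165002663 ≈ 4.0630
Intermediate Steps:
30629/(-47813) + 48696/(3005 - 1*(-7348)) = 30629*(-1/47813) + 48696/(3005 + 7348) = -30629/47813 + 48696/10353 = -30629/47813 + 48696*(1/10353) = -30629/47813 + 16232/3451 = 670399937/165002663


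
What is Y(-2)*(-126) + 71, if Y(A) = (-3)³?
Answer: 3473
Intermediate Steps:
Y(A) = -27
Y(-2)*(-126) + 71 = -27*(-126) + 71 = 3402 + 71 = 3473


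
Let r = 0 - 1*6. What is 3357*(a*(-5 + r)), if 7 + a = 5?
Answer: 73854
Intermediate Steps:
a = -2 (a = -7 + 5 = -2)
r = -6 (r = 0 - 6 = -6)
3357*(a*(-5 + r)) = 3357*(-2*(-5 - 6)) = 3357*(-2*(-11)) = 3357*22 = 73854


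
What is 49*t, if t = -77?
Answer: -3773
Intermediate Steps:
49*t = 49*(-77) = -3773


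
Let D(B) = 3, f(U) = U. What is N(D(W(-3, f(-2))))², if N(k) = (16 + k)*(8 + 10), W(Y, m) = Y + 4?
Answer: 116964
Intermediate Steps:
W(Y, m) = 4 + Y
N(k) = 288 + 18*k (N(k) = (16 + k)*18 = 288 + 18*k)
N(D(W(-3, f(-2))))² = (288 + 18*3)² = (288 + 54)² = 342² = 116964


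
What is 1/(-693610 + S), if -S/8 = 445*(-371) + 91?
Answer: 1/626422 ≈ 1.5964e-6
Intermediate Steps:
S = 1320032 (S = -8*(445*(-371) + 91) = -8*(-165095 + 91) = -8*(-165004) = 1320032)
1/(-693610 + S) = 1/(-693610 + 1320032) = 1/626422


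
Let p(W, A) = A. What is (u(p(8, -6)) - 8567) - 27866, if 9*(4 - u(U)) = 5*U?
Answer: -109277/3 ≈ -36426.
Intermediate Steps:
u(U) = 4 - 5*U/9
(u(p(8, -6)) - 8567) - 27866 = ((4 - 5/9*(-6)) - 8567) - 27866 = ((4 + 10/3) - 8567) - 27866 = (22/3 - 8567) - 27866 = -25679/3 - 27866 = -109277/3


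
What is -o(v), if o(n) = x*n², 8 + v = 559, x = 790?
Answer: -239844790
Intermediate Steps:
v = 551 (v = -8 + 559 = 551)
o(n) = 790*n²
-o(v) = -790*551² = -790*303601 = -1*239844790 = -239844790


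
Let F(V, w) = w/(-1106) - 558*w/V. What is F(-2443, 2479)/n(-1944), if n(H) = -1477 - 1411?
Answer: -31099055/159250096 ≈ -0.19528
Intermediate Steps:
n(H) = -2888
F(V, w) = -w/1106 - 558*w/V (F(V, w) = w*(-1/1106) - 558*w/V = -w/1106 - 558*w/V)
F(-2443, 2479)/n(-1944) = -1/1106*2479*(617148 - 2443)/(-2443)/(-2888) = -1/1106*2479*(-1/2443)*614705*(-1/2888) = (31099055/55142)*(-1/2888) = -31099055/159250096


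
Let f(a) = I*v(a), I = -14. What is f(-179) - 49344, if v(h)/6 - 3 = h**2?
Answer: -2741040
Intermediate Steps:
v(h) = 18 + 6*h**2
f(a) = -252 - 84*a**2 (f(a) = -14*(18 + 6*a**2) = -252 - 84*a**2)
f(-179) - 49344 = (-252 - 84*(-179)**2) - 49344 = (-252 - 84*32041) - 49344 = (-252 - 2691444) - 49344 = -2691696 - 49344 = -2741040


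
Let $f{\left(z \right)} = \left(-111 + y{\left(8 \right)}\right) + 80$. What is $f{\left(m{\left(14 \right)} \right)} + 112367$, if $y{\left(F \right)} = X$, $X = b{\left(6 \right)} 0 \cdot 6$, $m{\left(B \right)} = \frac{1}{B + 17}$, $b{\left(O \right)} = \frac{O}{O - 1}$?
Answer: $112336$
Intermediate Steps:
$b{\left(O \right)} = \frac{O}{-1 + O}$ ($b{\left(O \right)} = \frac{O}{O - 1} = \frac{O}{-1 + O}$)
$m{\left(B \right)} = \frac{1}{17 + B}$
$X = 0$ ($X = \frac{6}{-1 + 6} \cdot 0 \cdot 6 = \frac{6}{5} \cdot 0 \cdot 6 = 0 \cdot 6 = 0$)
$y{\left(F \right)} = 0$
$f{\left(z \right)} = -31$ ($f{\left(z \right)} = \left(-111 + 0\right) + 80 = -111 + 80 = -31$)
$f{\left(m{\left(14 \right)} \right)} + 112367 = -31 + 112367 = 112336$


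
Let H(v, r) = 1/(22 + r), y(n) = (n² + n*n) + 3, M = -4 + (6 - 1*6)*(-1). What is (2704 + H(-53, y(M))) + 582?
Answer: 187303/57 ≈ 3286.0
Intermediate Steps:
M = -4 (M = -4 + (6 - 6)*(-1) = -4 + 0*(-1) = -4 + 0 = -4)
y(n) = 3 + 2*n² (y(n) = (n² + n²) + 3 = 2*n² + 3 = 3 + 2*n²)
(2704 + H(-53, y(M))) + 582 = (2704 + 1/(22 + (3 + 2*(-4)²))) + 582 = (2704 + 1/(22 + (3 + 2*16))) + 582 = (2704 + 1/(22 + (3 + 32))) + 582 = (2704 + 1/(22 + 35)) + 582 = (2704 + 1/57) + 582 = 154129/57 + 582 = 187303/57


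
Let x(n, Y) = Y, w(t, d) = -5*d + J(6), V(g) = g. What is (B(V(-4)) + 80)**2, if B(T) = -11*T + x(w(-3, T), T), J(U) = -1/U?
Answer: 14400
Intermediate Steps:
w(t, d) = -1/6 - 5*d (w(t, d) = -5*d - 1/6 = -1/6 - 5*d)
B(T) = -10*T (B(T) = -11*T + T = -10*T)
(B(V(-4)) + 80)**2 = (-10*(-4) + 80)**2 = (40 + 80)**2 = 120**2 = 14400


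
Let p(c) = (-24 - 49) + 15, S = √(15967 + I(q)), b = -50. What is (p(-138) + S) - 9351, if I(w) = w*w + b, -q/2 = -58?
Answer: -9409 + √29373 ≈ -9237.6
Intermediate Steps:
q = 116 (q = -2*(-58) = 116)
I(w) = -50 + w² (I(w) = w*w - 50 = w² - 50 = -50 + w²)
S = √29373 (S = √(15967 + (-50 + 116²)) = √(15967 + (-50 + 13456)) = √(15967 + 13406) = √29373 ≈ 171.39)
p(c) = -58 (p(c) = -73 + 15 = -58)
(p(-138) + S) - 9351 = (-58 + √29373) - 9351 = -9409 + √29373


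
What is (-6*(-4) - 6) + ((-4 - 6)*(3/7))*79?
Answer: -2244/7 ≈ -320.57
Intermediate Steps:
(-6*(-4) - 6) + ((-4 - 6)*(3/7))*79 = (24 - 6) - 30/7*79 = 18 - 10*3/7*79 = 18 - 30/7*79 = 18 - 2370/7 = -2244/7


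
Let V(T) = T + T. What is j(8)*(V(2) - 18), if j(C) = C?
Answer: -112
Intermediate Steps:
V(T) = 2*T
j(8)*(V(2) - 18) = 8*(2*2 - 18) = 8*(4 - 18) = 8*(-14) = -112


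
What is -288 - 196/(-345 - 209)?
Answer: -79678/277 ≈ -287.65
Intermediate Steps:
-288 - 196/(-345 - 209) = -288 - 196/(-554) = -288 - 1/554*(-196) = -288 + 98/277 = -79678/277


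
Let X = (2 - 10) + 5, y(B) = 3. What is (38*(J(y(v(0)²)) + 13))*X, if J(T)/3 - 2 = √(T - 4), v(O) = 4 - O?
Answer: -2166 - 342*I ≈ -2166.0 - 342.0*I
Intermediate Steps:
J(T) = 6 + 3*√(-4 + T) (J(T) = 6 + 3*√(T - 4) = 6 + 3*√(-4 + T))
X = -3 (X = -8 + 5 = -3)
(38*(J(y(v(0)²)) + 13))*X = (38*((6 + 3*√(-4 + 3)) + 13))*(-3) = (38*((6 + 3*√(-1)) + 13))*(-3) = (38*((6 + 3*I) + 13))*(-3) = (38*(19 + 3*I))*(-3) = (722 + 114*I)*(-3) = -2166 - 342*I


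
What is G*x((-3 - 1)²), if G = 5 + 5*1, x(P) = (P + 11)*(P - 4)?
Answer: 3240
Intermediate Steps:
x(P) = (-4 + P)*(11 + P) (x(P) = (11 + P)*(-4 + P) = (-4 + P)*(11 + P))
G = 10 (G = 5 + 5 = 10)
G*x((-3 - 1)²) = 10*(-44 + ((-3 - 1)²)² + 7*(-3 - 1)²) = 10*(-44 + ((-4)²)² + 7*(-4)²) = 10*(-44 + 16² + 7*16) = 10*(-44 + 256 + 112) = 10*324 = 3240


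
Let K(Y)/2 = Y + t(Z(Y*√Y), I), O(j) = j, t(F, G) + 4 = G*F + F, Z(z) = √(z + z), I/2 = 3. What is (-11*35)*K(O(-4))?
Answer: 6160 + 10780*√2*(-1 + I) ≈ -9085.2 + 15245.0*I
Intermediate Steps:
I = 6 (I = 2*3 = 6)
Z(z) = √2*√z (Z(z) = √(2*z) = √2*√z)
t(F, G) = -4 + F + F*G (t(F, G) = -4 + (G*F + F) = -4 + (F*G + F) = -4 + (F + F*G) = -4 + F + F*G)
K(Y) = -8 + 2*Y + 14*√2*√(Y^(3/2)) (K(Y) = 2*(Y + (-4 + √2*√(Y*√Y) + (√2*√(Y*√Y))*6)) = 2*(Y + (-4 + √2*√(Y^(3/2)) + (√2*√(Y^(3/2)))*6)) = 2*(Y + (-4 + √2*√(Y^(3/2)) + 6*√2*√(Y^(3/2)))) = 2*(Y + (-4 + 7*√2*√(Y^(3/2)))) = 2*(-4 + Y + 7*√2*√(Y^(3/2))) = -8 + 2*Y + 14*√2*√(Y^(3/2)))
(-11*35)*K(O(-4)) = (-11*35)*(-8 + 2*(-4) + 14*√2*√((-4)^(3/2))) = -385*(-8 - 8 + 14*√2*√(-8*I)) = -385*(-8 - 8 + 14*√2*(2*(1 - I))) = -385*(-8 - 8 + 28*√2*(1 - I)) = -385*(-16 + 28*√2*(1 - I)) = 6160 - 10780*√2*(1 - I)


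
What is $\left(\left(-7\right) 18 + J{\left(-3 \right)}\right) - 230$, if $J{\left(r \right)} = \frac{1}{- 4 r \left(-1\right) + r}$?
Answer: $- \frac{5341}{15} \approx -356.07$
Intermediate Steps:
$J{\left(r \right)} = \frac{1}{5 r}$ ($J{\left(r \right)} = \frac{1}{4 r + r} = \frac{1}{5 r}$)
$\left(\left(-7\right) 18 + J{\left(-3 \right)}\right) - 230 = \left(\left(-7\right) 18 + \frac{1}{5 \left(-3\right)}\right) - 230 = \left(-126 + \frac{1}{5} \left(- \frac{1}{3}\right)\right) - 230 = \left(-126 - \frac{1}{15}\right) - 230 = - \frac{1891}{15} - 230 = - \frac{5341}{15}$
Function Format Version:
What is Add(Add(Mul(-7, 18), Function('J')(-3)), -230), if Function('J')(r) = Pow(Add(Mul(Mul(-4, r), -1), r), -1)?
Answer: Rational(-5341, 15) ≈ -356.07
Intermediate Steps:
Function('J')(r) = Mul(Rational(1, 5), Pow(r, -1)) (Function('J')(r) = Pow(Add(Mul(4, r), r), -1) = Pow(Mul(5, r), -1) = Mul(Rational(1, 5), Pow(r, -1)))
Add(Add(Mul(-7, 18), Function('J')(-3)), -230) = Add(Add(Mul(-7, 18), Mul(Rational(1, 5), Pow(-3, -1))), -230) = Add(Add(-126, Mul(Rational(1, 5), Rational(-1, 3))), -230) = Add(Add(-126, Rational(-1, 15)), -230) = Add(Rational(-1891, 15), -230) = Rational(-5341, 15)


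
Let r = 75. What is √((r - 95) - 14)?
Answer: I*√34 ≈ 5.8309*I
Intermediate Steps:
√((r - 95) - 14) = √((75 - 95) - 14) = √(-20 - 14) = √(-34) = I*√34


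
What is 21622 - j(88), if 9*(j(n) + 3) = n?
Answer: 194537/9 ≈ 21615.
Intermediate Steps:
j(n) = -3 + n/9
21622 - j(88) = 21622 - (-3 + (⅑)*88) = 21622 - (-3 + 88/9) = 21622 - 1*61/9 = 21622 - 61/9 = 194537/9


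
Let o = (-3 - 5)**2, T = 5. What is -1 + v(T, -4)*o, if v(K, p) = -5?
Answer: -321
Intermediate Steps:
o = 64 (o = (-8)**2 = 64)
-1 + v(T, -4)*o = -1 - 5*64 = -1 - 320 = -321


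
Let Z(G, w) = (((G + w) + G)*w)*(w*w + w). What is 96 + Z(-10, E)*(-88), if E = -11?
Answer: -3300784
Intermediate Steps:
Z(G, w) = w*(w + w**2)*(w + 2*G) (Z(G, w) = ((w + 2*G)*w)*(w**2 + w) = (w*(w + 2*G))*(w + w**2) = w*(w + w**2)*(w + 2*G))
96 + Z(-10, E)*(-88) = 96 + ((-11)**2*(-11 + (-11)**2 + 2*(-10) + 2*(-10)*(-11)))*(-88) = 96 + (121*(-11 + 121 - 20 + 220))*(-88) = 96 + (121*310)*(-88) = 96 + 37510*(-88) = 96 - 3300880 = -3300784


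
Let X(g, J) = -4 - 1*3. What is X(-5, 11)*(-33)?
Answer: 231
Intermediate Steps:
X(g, J) = -7 (X(g, J) = -4 - 3 = -7)
X(-5, 11)*(-33) = -7*(-33) = 231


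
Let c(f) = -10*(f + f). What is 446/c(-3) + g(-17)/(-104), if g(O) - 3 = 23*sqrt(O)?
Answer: 11551/1560 - 23*I*sqrt(17)/104 ≈ 7.4045 - 0.91184*I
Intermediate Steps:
c(f) = -20*f
g(O) = 3 + 23*sqrt(O)
446/c(-3) + g(-17)/(-104) = 446/((-20*(-3))) + (3 + 23*sqrt(-17))/(-104) = 446/60 + (3 + 23*(I*sqrt(17)))*(-1/104) = 446*(1/60) + (3 + 23*I*sqrt(17))*(-1/104) = 223/30 + (-3/104 - 23*I*sqrt(17)/104) = 11551/1560 - 23*I*sqrt(17)/104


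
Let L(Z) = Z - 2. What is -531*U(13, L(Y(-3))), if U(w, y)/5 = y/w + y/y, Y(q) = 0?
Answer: -29205/13 ≈ -2246.5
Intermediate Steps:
L(Z) = -2 + Z
U(w, y) = 5 + 5*y/w (U(w, y) = 5*(y/w + y/y) = 5*(y/w + 1) = 5*(1 + y/w) = 5 + 5*y/w)
-531*U(13, L(Y(-3))) = -531*(5 + 5*(-2 + 0)/13) = -531*(5 + 5*(-2)*(1/13)) = -531*(5 - 10/13) = -531*55/13 = -29205/13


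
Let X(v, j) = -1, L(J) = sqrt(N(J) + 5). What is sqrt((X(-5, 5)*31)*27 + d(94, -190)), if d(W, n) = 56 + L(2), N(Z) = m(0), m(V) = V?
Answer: sqrt(-781 + sqrt(5)) ≈ 27.906*I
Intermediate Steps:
N(Z) = 0
L(J) = sqrt(5) (L(J) = sqrt(0 + 5) = sqrt(5))
d(W, n) = 56 + sqrt(5)
sqrt((X(-5, 5)*31)*27 + d(94, -190)) = sqrt(-1*31*27 + (56 + sqrt(5))) = sqrt(-31*27 + (56 + sqrt(5))) = sqrt(-837 + (56 + sqrt(5))) = sqrt(-781 + sqrt(5))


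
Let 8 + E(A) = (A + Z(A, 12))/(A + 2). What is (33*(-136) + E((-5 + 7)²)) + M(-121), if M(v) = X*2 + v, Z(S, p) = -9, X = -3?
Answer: -27743/6 ≈ -4623.8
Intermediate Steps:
M(v) = -6 + v (M(v) = -3*2 + v = -6 + v)
E(A) = -8 + (-9 + A)/(2 + A) (E(A) = -8 + (A - 9)/(A + 2) = -8 + (-9 + A)/(2 + A))
(33*(-136) + E((-5 + 7)²)) + M(-121) = (33*(-136) + (-25 - 7*(-5 + 7)²)/(2 + (-5 + 7)²)) + (-6 - 121) = (-4488 + (-25 - 7*2²)/(2 + 2²)) - 127 = (-4488 + (-25 - 7*4)/(2 + 4)) - 127 = (-4488 + (-25 - 28)/6) - 127 = (-4488 + (⅙)*(-53)) - 127 = (-4488 - 53/6) - 127 = -26981/6 - 127 = -27743/6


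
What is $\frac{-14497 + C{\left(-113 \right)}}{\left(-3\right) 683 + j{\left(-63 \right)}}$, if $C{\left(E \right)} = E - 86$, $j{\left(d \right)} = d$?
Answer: $\frac{167}{24} \approx 6.9583$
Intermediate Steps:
$C{\left(E \right)} = -86 + E$
$\frac{-14497 + C{\left(-113 \right)}}{\left(-3\right) 683 + j{\left(-63 \right)}} = \frac{-14497 - 199}{\left(-3\right) 683 - 63} = \frac{-14497 - 199}{-2049 - 63} = - \frac{14696}{-2112} = \left(-14696\right) \left(- \frac{1}{2112}\right) = \frac{167}{24}$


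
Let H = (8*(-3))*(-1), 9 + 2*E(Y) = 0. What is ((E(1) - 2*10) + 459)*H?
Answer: 10428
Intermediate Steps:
E(Y) = -9/2 (E(Y) = -9/2 + (½)*0 = -9/2 + 0 = -9/2)
H = 24 (H = -24*(-1) = 24)
((E(1) - 2*10) + 459)*H = ((-9/2 - 2*10) + 459)*24 = ((-9/2 - 20) + 459)*24 = (-49/2 + 459)*24 = (869/2)*24 = 10428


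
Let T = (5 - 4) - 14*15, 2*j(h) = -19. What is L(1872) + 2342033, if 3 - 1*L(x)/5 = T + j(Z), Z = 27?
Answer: 4686281/2 ≈ 2.3431e+6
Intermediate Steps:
j(h) = -19/2 (j(h) = (½)*(-19) = -19/2)
T = -209 (T = 1 - 210 = -209)
L(x) = 2215/2 (L(x) = 15 - 5*(-209 - 19/2) = 15 - 5*(-437/2) = 15 + 2185/2 = 2215/2)
L(1872) + 2342033 = 2215/2 + 2342033 = 4686281/2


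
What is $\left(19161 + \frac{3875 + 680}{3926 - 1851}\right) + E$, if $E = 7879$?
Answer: $\frac{11222511}{415} \approx 27042.0$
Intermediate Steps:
$\left(19161 + \frac{3875 + 680}{3926 - 1851}\right) + E = \left(19161 + \frac{3875 + 680}{3926 - 1851}\right) + 7879 = \left(19161 + \frac{4555}{2075}\right) + 7879 = \left(19161 + 4555 \cdot \frac{1}{2075}\right) + 7879 = \left(19161 + \frac{911}{415}\right) + 7879 = \frac{7952726}{415} + 7879 = \frac{11222511}{415}$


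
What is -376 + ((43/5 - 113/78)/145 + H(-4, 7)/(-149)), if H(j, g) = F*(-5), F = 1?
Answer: -3167458889/8425950 ≈ -375.92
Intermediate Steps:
H(j, g) = -5 (H(j, g) = 1*(-5) = -5)
-376 + ((43/5 - 113/78)/145 + H(-4, 7)/(-149)) = -376 + ((43/5 - 113/78)/145 - 5/(-149)) = -376 + ((43*(⅕) - 113*1/78)*(1/145) - 5*(-1/149)) = -376 + ((43/5 - 113/78)*(1/145) + 5/149) = -376 + ((2789/390)*(1/145) + 5/149) = -376 + (2789/56550 + 5/149) = -376 + 698311/8425950 = -3167458889/8425950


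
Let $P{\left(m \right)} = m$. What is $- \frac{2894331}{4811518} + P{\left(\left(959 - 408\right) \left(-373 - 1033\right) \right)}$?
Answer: $- \frac{3727514758039}{4811518} \approx -7.7471 \cdot 10^{5}$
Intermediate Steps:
$- \frac{2894331}{4811518} + P{\left(\left(959 - 408\right) \left(-373 - 1033\right) \right)} = - \frac{2894331}{4811518} + \left(959 - 408\right) \left(-373 - 1033\right) = \left(-2894331\right) \frac{1}{4811518} + 551 \left(-1406\right) = - \frac{2894331}{4811518} - 774706 = - \frac{3727514758039}{4811518}$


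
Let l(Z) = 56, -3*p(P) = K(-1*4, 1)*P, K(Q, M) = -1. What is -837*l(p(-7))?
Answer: -46872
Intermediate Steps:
p(P) = P/3 (p(P) = -(-1)*P/3 = P/3)
-837*l(p(-7)) = -837*56 = -46872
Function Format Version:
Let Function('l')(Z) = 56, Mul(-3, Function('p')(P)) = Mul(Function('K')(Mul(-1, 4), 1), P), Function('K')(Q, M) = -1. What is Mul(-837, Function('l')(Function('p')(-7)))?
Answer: -46872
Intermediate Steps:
Function('p')(P) = Mul(Rational(1, 3), P) (Function('p')(P) = Mul(Rational(-1, 3), Mul(-1, P)) = Mul(Rational(1, 3), P))
Mul(-837, Function('l')(Function('p')(-7))) = Mul(-837, 56) = -46872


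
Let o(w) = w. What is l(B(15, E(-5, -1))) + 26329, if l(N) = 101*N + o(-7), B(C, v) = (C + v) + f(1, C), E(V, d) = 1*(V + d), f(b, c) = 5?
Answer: 27736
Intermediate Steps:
E(V, d) = V + d
B(C, v) = 5 + C + v (B(C, v) = (C + v) + 5 = 5 + C + v)
l(N) = -7 + 101*N (l(N) = 101*N - 7 = -7 + 101*N)
l(B(15, E(-5, -1))) + 26329 = (-7 + 101*(5 + 15 + (-5 - 1))) + 26329 = (-7 + 101*(5 + 15 - 6)) + 26329 = (-7 + 101*14) + 26329 = (-7 + 1414) + 26329 = 1407 + 26329 = 27736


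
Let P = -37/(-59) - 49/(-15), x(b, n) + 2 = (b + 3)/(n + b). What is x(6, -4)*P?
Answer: 1723/177 ≈ 9.7345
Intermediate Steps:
x(b, n) = -2 + (3 + b)/(b + n) (x(b, n) = -2 + (b + 3)/(n + b) = -2 + (3 + b)/(b + n))
P = 3446/885 (P = -37*(-1/59) - 49*(-1/15) = 37/59 + 49/15 = 3446/885 ≈ 3.8938)
x(6, -4)*P = ((3 - 1*6 - 2*(-4))/(6 - 4))*(3446/885) = ((3 - 6 + 8)/2)*(3446/885) = ((½)*5)*(3446/885) = (5/2)*(3446/885) = 1723/177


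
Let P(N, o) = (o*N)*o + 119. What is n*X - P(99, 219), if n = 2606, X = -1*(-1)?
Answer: -4745652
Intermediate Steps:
X = 1
P(N, o) = 119 + N*o² (P(N, o) = (N*o)*o + 119 = N*o² + 119 = 119 + N*o²)
n*X - P(99, 219) = 2606*1 - (119 + 99*219²) = 2606 - (119 + 99*47961) = 2606 - (119 + 4748139) = 2606 - 1*4748258 = 2606 - 4748258 = -4745652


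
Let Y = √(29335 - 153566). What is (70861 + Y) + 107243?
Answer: 178104 + I*√124231 ≈ 1.781e+5 + 352.46*I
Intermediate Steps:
Y = I*√124231 (Y = √(-124231) = I*√124231 ≈ 352.46*I)
(70861 + Y) + 107243 = (70861 + I*√124231) + 107243 = 178104 + I*√124231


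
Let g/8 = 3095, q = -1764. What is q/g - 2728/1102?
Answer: -8686151/3410690 ≈ -2.5467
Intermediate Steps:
g = 24760 (g = 8*3095 = 24760)
q/g - 2728/1102 = -1764/24760 - 2728/1102 = -1764*1/24760 - 2728*1/1102 = -441/6190 - 1364/551 = -8686151/3410690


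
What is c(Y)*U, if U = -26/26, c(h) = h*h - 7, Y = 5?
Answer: -18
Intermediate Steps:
c(h) = -7 + h² (c(h) = h² - 7 = -7 + h²)
U = -1 (U = -26*1/26 = -1)
c(Y)*U = (-7 + 5²)*(-1) = (-7 + 25)*(-1) = 18*(-1) = -18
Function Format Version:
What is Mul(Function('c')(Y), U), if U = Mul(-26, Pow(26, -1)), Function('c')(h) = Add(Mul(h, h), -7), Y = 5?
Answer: -18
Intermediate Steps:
Function('c')(h) = Add(-7, Pow(h, 2)) (Function('c')(h) = Add(Pow(h, 2), -7) = Add(-7, Pow(h, 2)))
U = -1 (U = Mul(-26, Rational(1, 26)) = -1)
Mul(Function('c')(Y), U) = Mul(Add(-7, Pow(5, 2)), -1) = Mul(Add(-7, 25), -1) = Mul(18, -1) = -18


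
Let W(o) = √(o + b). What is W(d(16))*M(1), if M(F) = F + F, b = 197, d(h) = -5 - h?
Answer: 8*√11 ≈ 26.533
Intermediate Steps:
M(F) = 2*F
W(o) = √(197 + o) (W(o) = √(o + 197) = √(197 + o))
W(d(16))*M(1) = √(197 + (-5 - 1*16))*(2*1) = √(197 + (-5 - 16))*2 = √(197 - 21)*2 = √176*2 = (4*√11)*2 = 8*√11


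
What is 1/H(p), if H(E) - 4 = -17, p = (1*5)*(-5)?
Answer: -1/13 ≈ -0.076923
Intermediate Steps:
p = -25 (p = 5*(-5) = -25)
H(E) = -13 (H(E) = 4 - 17 = -13)
1/H(p) = 1/(-13) = -1/13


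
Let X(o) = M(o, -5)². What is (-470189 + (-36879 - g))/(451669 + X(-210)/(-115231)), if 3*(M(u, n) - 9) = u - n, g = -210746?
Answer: -307309323438/468416403167 ≈ -0.65606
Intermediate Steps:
M(u, n) = 9 - n/3 + u/3 (M(u, n) = 9 + (u - n)/3 = 9 + (-n/3 + u/3) = 9 - n/3 + u/3)
X(o) = (32/3 + o/3)² (X(o) = (9 - ⅓*(-5) + o/3)² = (9 + 5/3 + o/3)² = (32/3 + o/3)²)
(-470189 + (-36879 - g))/(451669 + X(-210)/(-115231)) = (-470189 + (-36879 - 1*(-210746)))/(451669 + ((32 - 210)²/9)/(-115231)) = (-470189 + (-36879 + 210746))/(451669 + ((⅑)*(-178)²)*(-1/115231)) = (-470189 + 173867)/(451669 + ((⅑)*31684)*(-1/115231)) = -296322/(451669 + (31684/9)*(-1/115231)) = -296322/(451669 - 31684/1037079) = -296322/468416403167/1037079 = -296322*1037079/468416403167 = -307309323438/468416403167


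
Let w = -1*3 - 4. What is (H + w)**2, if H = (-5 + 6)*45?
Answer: 1444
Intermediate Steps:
w = -7 (w = -3 - 4 = -7)
H = 45 (H = 1*45 = 45)
(H + w)**2 = (45 - 7)**2 = 38**2 = 1444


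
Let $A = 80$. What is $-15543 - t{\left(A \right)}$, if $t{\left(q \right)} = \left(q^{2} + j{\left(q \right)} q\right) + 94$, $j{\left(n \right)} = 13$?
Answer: $-23077$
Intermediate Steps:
$t{\left(q \right)} = 94 + q^{2} + 13 q$ ($t{\left(q \right)} = \left(q^{2} + 13 q\right) + 94 = 94 + q^{2} + 13 q$)
$-15543 - t{\left(A \right)} = -15543 - \left(94 + 80^{2} + 13 \cdot 80\right) = -15543 - \left(94 + 6400 + 1040\right) = -15543 - 7534 = -23077$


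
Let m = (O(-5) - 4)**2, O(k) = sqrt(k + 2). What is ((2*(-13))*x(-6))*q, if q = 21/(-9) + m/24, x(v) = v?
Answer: -559/2 - 52*I*sqrt(3) ≈ -279.5 - 90.067*I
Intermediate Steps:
O(k) = sqrt(2 + k)
m = (-4 + I*sqrt(3))**2 (m = (sqrt(2 - 5) - 4)**2 = (sqrt(-3) - 4)**2 = (I*sqrt(3) - 4)**2 = (-4 + I*sqrt(3))**2 ≈ 13.0 - 13.856*I)
q = -7/3 + (4 - I*sqrt(3))**2/24 (q = 21/(-9) + (4 - I*sqrt(3))**2/24 = 21*(-1/9) + (4 - I*sqrt(3))**2*(1/24) = -7/3 + (4 - I*sqrt(3))**2/24 ≈ -1.7917 - 0.57735*I)
((2*(-13))*x(-6))*q = ((2*(-13))*(-6))*(-7/3 + (4 - I*sqrt(3))**2/24) = (-26*(-6))*(-7/3 + (4 - I*sqrt(3))**2/24) = 156*(-7/3 + (4 - I*sqrt(3))**2/24) = -364 + 13*(4 - I*sqrt(3))**2/2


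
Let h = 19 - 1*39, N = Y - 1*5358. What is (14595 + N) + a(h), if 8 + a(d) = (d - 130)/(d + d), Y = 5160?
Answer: 57571/4 ≈ 14393.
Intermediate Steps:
N = -198 (N = 5160 - 1*5358 = 5160 - 5358 = -198)
h = -20 (h = 19 - 39 = -20)
a(d) = -8 + (-130 + d)/(2*d) (a(d) = -8 + (d - 130)/(d + d) = -8 + (-130 + d)/((2*d)) = -8 + (-130 + d)*(1/(2*d)) = -8 + (-130 + d)/(2*d))
(14595 + N) + a(h) = (14595 - 198) + (-15/2 - 65/(-20)) = 14397 + (-15/2 - 65*(-1/20)) = 14397 + (-15/2 + 13/4) = 14397 - 17/4 = 57571/4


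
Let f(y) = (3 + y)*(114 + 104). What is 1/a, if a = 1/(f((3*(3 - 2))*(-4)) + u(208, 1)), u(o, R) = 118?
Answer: -1844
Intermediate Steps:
f(y) = 654 + 218*y (f(y) = (3 + y)*218 = 654 + 218*y)
a = -1/1844 (a = 1/((654 + 218*((3*(3 - 2))*(-4))) + 118) = 1/((654 + 218*((3*1)*(-4))) + 118) = 1/((654 + 218*(3*(-4))) + 118) = 1/((654 + 218*(-12)) + 118) = 1/((654 - 2616) + 118) = 1/(-1962 + 118) = 1/(-1844) = -1/1844 ≈ -0.00054230)
1/a = 1/(-1/1844) = -1844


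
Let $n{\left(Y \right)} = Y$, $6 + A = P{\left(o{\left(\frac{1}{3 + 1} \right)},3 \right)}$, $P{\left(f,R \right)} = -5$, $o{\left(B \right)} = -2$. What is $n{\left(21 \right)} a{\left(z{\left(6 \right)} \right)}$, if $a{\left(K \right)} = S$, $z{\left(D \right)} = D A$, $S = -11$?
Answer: $-231$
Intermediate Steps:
$A = -11$ ($A = -6 - 5 = -11$)
$z{\left(D \right)} = - 11 D$ ($z{\left(D \right)} = D \left(-11\right) = - 11 D$)
$a{\left(K \right)} = -11$
$n{\left(21 \right)} a{\left(z{\left(6 \right)} \right)} = 21 \left(-11\right) = -231$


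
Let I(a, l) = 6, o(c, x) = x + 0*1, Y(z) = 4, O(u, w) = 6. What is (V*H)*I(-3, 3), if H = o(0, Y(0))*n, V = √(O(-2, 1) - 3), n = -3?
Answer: -72*√3 ≈ -124.71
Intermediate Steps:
o(c, x) = x (o(c, x) = x + 0 = x)
V = √3 (V = √(6 - 3) = √3 ≈ 1.7320)
H = -12 (H = 4*(-3) = -12)
(V*H)*I(-3, 3) = (√3*(-12))*6 = -12*√3*6 = -72*√3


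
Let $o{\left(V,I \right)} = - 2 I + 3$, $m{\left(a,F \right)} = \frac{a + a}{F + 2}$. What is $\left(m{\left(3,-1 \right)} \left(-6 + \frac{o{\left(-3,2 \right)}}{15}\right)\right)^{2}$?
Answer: $\frac{33124}{25} \approx 1325.0$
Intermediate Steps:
$m{\left(a,F \right)} = \frac{2 a}{2 + F}$
$o{\left(V,I \right)} = 3 - 2 I$
$\left(m{\left(3,-1 \right)} \left(-6 + \frac{o{\left(-3,2 \right)}}{15}\right)\right)^{2} = \left(2 \cdot 3 \frac{1}{2 - 1} \left(-6 + \frac{3 - 4}{15}\right)\right)^{2} = \left(2 \cdot 3 \cdot 1^{-1} \left(-6 + \left(3 - 4\right) \frac{1}{15}\right)\right)^{2} = \left(2 \cdot 3 \cdot 1 \left(-6 - \frac{1}{15}\right)\right)^{2} = \left(6 \left(-6 - \frac{1}{15}\right)\right)^{2} = \left(6 \left(- \frac{91}{15}\right)\right)^{2} = \left(- \frac{182}{5}\right)^{2} = \frac{33124}{25}$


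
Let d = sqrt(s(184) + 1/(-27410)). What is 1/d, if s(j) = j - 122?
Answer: sqrt(46581074790)/1699419 ≈ 0.12700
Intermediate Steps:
s(j) = -122 + j
d = sqrt(46581074790)/27410 (d = sqrt((-122 + 184) + 1/(-27410)) = sqrt(62 - 1/27410) = sqrt(1699419/27410) = sqrt(46581074790)/27410 ≈ 7.8740)
1/d = 1/(sqrt(46581074790)/27410) = sqrt(46581074790)/1699419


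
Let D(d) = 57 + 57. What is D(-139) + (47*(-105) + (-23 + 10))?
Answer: -4834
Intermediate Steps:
D(d) = 114
D(-139) + (47*(-105) + (-23 + 10)) = 114 + (47*(-105) + (-23 + 10)) = 114 + (-4935 - 13) = 114 - 4948 = -4834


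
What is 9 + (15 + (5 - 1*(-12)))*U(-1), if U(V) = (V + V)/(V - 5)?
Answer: 59/3 ≈ 19.667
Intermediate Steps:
U(V) = 2*V/(-5 + V) (U(V) = (2*V)/(-5 + V) = 2*V/(-5 + V))
9 + (15 + (5 - 1*(-12)))*U(-1) = 9 + (15 + (5 - 1*(-12)))*(2*(-1)/(-5 - 1)) = 9 + (15 + (5 + 12))*(2*(-1)/(-6)) = 9 + (15 + 17)*(2*(-1)*(-1/6)) = 9 + 32*(1/3) = 9 + 32/3 = 59/3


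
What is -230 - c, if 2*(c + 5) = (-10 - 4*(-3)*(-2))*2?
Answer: -191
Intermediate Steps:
c = -39 (c = -5 + ((-10 - 4*(-3)*(-2))*2)/2 = -5 + ((-10 + 12*(-2))*2)/2 = -5 + ((-10 - 24)*2)/2 = -5 + (-34*2)/2 = -5 + (1/2)*(-68) = -5 - 34 = -39)
-230 - c = -230 - 1*(-39) = -230 + 39 = -191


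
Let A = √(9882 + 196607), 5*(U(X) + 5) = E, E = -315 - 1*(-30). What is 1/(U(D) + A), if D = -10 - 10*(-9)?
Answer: 62/202645 + √206489/202645 ≈ 0.0025484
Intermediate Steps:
E = -285 (E = -315 + 30 = -285)
D = 80 (D = -10 + 90 = 80)
U(X) = -62 (U(X) = -5 + (⅕)*(-285) = -5 - 57 = -62)
A = √206489 ≈ 454.41
1/(U(D) + A) = 1/(-62 + √206489)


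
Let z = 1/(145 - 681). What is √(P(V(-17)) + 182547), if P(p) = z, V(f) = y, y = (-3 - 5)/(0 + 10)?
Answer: √13111255594/268 ≈ 427.26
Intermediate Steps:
y = -⅘ (y = -8/10 = -8*⅒ = -⅘ ≈ -0.80000)
V(f) = -⅘
z = -1/536 (z = 1/(-536) = -1/536 ≈ -0.0018657)
P(p) = -1/536
√(P(V(-17)) + 182547) = √(-1/536 + 182547) = √(97845191/536) = √13111255594/268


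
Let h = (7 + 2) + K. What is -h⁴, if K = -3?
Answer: -1296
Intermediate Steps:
h = 6 (h = (7 + 2) - 3 = 9 - 3 = 6)
-h⁴ = -1*6⁴ = -1*1296 = -1296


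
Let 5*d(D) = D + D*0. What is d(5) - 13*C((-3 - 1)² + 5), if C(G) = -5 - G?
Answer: 339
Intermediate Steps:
d(D) = D/5 (d(D) = (D + D*0)/5 = (D + 0)/5 = D/5)
d(5) - 13*C((-3 - 1)² + 5) = (⅕)*5 - 13*(-5 - ((-3 - 1)² + 5)) = 1 - 13*(-5 - ((-4)² + 5)) = 1 - 13*(-5 - (16 + 5)) = 1 - 13*(-5 - 1*21) = 1 - 13*(-5 - 21) = 1 - 13*(-26) = 1 + 338 = 339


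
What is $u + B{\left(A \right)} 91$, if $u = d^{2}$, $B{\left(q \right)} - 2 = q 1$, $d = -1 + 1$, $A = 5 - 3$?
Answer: $364$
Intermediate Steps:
$A = 2$
$d = 0$
$B{\left(q \right)} = 2 + q$ ($B{\left(q \right)} = 2 + q 1 = 2 + q$)
$u = 0$ ($u = 0^{2} = 0$)
$u + B{\left(A \right)} 91 = 0 + \left(2 + 2\right) 91 = 0 + 4 \cdot 91 = 0 + 364 = 364$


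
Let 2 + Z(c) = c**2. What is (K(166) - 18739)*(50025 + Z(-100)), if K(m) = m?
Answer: -1114807179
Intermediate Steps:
Z(c) = -2 + c**2
(K(166) - 18739)*(50025 + Z(-100)) = (166 - 18739)*(50025 + (-2 + (-100)**2)) = -18573*(50025 + (-2 + 10000)) = -18573*(50025 + 9998) = -18573*60023 = -1114807179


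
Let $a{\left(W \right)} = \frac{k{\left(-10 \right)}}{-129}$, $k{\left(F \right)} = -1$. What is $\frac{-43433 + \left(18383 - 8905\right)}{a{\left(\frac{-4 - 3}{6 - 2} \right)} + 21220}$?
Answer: $- \frac{4380195}{2737381} \approx -1.6001$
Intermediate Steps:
$a{\left(W \right)} = \frac{1}{129}$ ($a{\left(W \right)} = - \frac{1}{-129} = \left(-1\right) \left(- \frac{1}{129}\right) = \frac{1}{129}$)
$\frac{-43433 + \left(18383 - 8905\right)}{a{\left(\frac{-4 - 3}{6 - 2} \right)} + 21220} = \frac{-43433 + \left(18383 - 8905\right)}{\frac{1}{129} + 21220} = \frac{-43433 + 9478}{\frac{2737381}{129}} = \left(-33955\right) \frac{129}{2737381} = - \frac{4380195}{2737381}$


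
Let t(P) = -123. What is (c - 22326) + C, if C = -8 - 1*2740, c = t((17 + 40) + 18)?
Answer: -25197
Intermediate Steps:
c = -123
C = -2748 (C = -8 - 2740 = -2748)
(c - 22326) + C = (-123 - 22326) - 2748 = -22449 - 2748 = -25197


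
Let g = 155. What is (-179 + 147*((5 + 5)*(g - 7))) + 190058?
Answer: 407439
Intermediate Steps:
(-179 + 147*((5 + 5)*(g - 7))) + 190058 = (-179 + 147*((5 + 5)*(155 - 7))) + 190058 = (-179 + 147*(10*148)) + 190058 = (-179 + 147*1480) + 190058 = (-179 + 217560) + 190058 = 217381 + 190058 = 407439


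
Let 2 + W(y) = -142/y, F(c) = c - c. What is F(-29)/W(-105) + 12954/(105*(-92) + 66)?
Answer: -2159/1599 ≈ -1.3502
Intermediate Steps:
F(c) = 0
W(y) = -2 - 142/y
F(-29)/W(-105) + 12954/(105*(-92) + 66) = 0/(-2 - 142/(-105)) + 12954/(105*(-92) + 66) = 0/(-2 - 142*(-1/105)) + 12954/(-9660 + 66) = 0/(-2 + 142/105) + 12954/(-9594) = 0/(-68/105) + 12954*(-1/9594) = 0*(-105/68) - 2159/1599 = 0 - 2159/1599 = -2159/1599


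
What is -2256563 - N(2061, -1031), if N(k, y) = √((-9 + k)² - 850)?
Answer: -2256563 - √4209854 ≈ -2.2586e+6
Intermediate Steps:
N(k, y) = √(-850 + (-9 + k)²)
-2256563 - N(2061, -1031) = -2256563 - √(-850 + (-9 + 2061)²) = -2256563 - √(-850 + 2052²) = -2256563 - √(-850 + 4210704) = -2256563 - √4209854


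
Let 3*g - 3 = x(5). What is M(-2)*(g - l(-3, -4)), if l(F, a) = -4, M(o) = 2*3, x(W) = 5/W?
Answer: 32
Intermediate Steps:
g = 4/3 (g = 1 + (5/5)/3 = 1 + (5*(1/5))/3 = 1 + (1/3)*1 = 1 + 1/3 = 4/3 ≈ 1.3333)
M(o) = 6
M(-2)*(g - l(-3, -4)) = 6*(4/3 - 1*(-4)) = 6*(4/3 + 4) = 6*(16/3) = 32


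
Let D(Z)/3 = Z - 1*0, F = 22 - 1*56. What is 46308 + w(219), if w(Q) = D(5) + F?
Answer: 46289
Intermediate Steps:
F = -34 (F = 22 - 56 = -34)
D(Z) = 3*Z (D(Z) = 3*(Z - 1*0) = 3*(Z + 0) = 3*Z)
w(Q) = -19 (w(Q) = 3*5 - 34 = 15 - 34 = -19)
46308 + w(219) = 46308 - 19 = 46289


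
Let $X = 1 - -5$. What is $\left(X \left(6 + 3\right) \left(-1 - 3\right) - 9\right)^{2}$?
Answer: $50625$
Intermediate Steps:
$X = 6$ ($X = 1 + 5 = 6$)
$\left(X \left(6 + 3\right) \left(-1 - 3\right) - 9\right)^{2} = \left(6 \left(6 + 3\right) \left(-1 - 3\right) - 9\right)^{2} = \left(6 \cdot 9 \left(-4\right) - 9\right)^{2} = \left(6 \left(-36\right) - 9\right)^{2} = \left(-216 - 9\right)^{2} = \left(-225\right)^{2} = 50625$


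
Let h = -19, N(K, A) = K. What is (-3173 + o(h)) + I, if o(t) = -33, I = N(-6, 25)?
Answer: -3212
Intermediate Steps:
I = -6
(-3173 + o(h)) + I = (-3173 - 33) - 6 = -3206 - 6 = -3212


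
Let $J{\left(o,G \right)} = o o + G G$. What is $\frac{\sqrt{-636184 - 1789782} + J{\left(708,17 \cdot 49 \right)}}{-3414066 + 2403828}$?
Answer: $- \frac{1195153}{1010238} - \frac{i \sqrt{2425966}}{1010238} \approx -1.183 - 0.0015418 i$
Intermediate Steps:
$J{\left(o,G \right)} = G^{2} + o^{2}$ ($J{\left(o,G \right)} = o^{2} + G^{2} = G^{2} + o^{2}$)
$\frac{\sqrt{-636184 - 1789782} + J{\left(708,17 \cdot 49 \right)}}{-3414066 + 2403828} = \frac{\sqrt{-636184 - 1789782} + \left(\left(17 \cdot 49\right)^{2} + 708^{2}\right)}{-3414066 + 2403828} = \frac{\sqrt{-2425966} + \left(833^{2} + 501264\right)}{-1010238} = \left(i \sqrt{2425966} + \left(693889 + 501264\right)\right) \left(- \frac{1}{1010238}\right) = \left(i \sqrt{2425966} + 1195153\right) \left(- \frac{1}{1010238}\right) = \left(1195153 + i \sqrt{2425966}\right) \left(- \frac{1}{1010238}\right) = - \frac{1195153}{1010238} - \frac{i \sqrt{2425966}}{1010238}$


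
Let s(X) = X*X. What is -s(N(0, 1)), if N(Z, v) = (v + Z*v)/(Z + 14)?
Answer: -1/196 ≈ -0.0051020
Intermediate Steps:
N(Z, v) = (v + Z*v)/(14 + Z)
s(X) = X²
-s(N(0, 1)) = -(1*(1 + 0)/(14 + 0))² = -(1*1/14)² = -(1*(1/14)*1)² = -(1/14)² = -1*1/196 = -1/196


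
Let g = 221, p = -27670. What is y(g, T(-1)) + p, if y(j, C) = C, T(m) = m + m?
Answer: -27672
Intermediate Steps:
T(m) = 2*m
y(g, T(-1)) + p = 2*(-1) - 27670 = -2 - 27670 = -27672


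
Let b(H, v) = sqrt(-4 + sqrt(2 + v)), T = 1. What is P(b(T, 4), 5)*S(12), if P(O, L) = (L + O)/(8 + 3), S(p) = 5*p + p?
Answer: 360/11 + 72*sqrt(-4 + sqrt(6))/11 ≈ 32.727 + 8.1504*I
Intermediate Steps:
S(p) = 6*p
P(O, L) = L/11 + O/11 (P(O, L) = (L + O)/11 = (L + O)*(1/11) = L/11 + O/11)
P(b(T, 4), 5)*S(12) = ((1/11)*5 + sqrt(-4 + sqrt(2 + 4))/11)*(6*12) = (5/11 + sqrt(-4 + sqrt(6))/11)*72 = 360/11 + 72*sqrt(-4 + sqrt(6))/11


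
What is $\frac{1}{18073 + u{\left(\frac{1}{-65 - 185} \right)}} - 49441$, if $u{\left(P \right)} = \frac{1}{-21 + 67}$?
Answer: $- \frac{41103220273}{831359} \approx -49441.0$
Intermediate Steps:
$u{\left(P \right)} = \frac{1}{46}$
$\frac{1}{18073 + u{\left(\frac{1}{-65 - 185} \right)}} - 49441 = \frac{1}{18073 + \frac{1}{46}} - 49441 = \frac{1}{\frac{831359}{46}} - 49441 = \frac{46}{831359} - 49441 = - \frac{41103220273}{831359}$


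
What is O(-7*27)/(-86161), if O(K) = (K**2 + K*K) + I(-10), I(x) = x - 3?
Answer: -71429/86161 ≈ -0.82902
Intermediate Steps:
I(x) = -3 + x
O(K) = -13 + 2*K**2 (O(K) = (K**2 + K*K) + (-3 - 10) = (K**2 + K**2) - 13 = 2*K**2 - 13 = -13 + 2*K**2)
O(-7*27)/(-86161) = (-13 + 2*(-7*27)**2)/(-86161) = (-13 + 2*(-189)**2)*(-1/86161) = (-13 + 2*35721)*(-1/86161) = (-13 + 71442)*(-1/86161) = 71429*(-1/86161) = -71429/86161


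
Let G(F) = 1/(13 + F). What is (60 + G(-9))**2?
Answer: 58081/16 ≈ 3630.1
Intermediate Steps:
(60 + G(-9))**2 = (60 + 1/(13 - 9))**2 = (60 + 1/4)**2 = (241/4)**2 = 58081/16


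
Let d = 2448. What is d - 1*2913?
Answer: -465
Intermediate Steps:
d - 1*2913 = 2448 - 1*2913 = 2448 - 2913 = -465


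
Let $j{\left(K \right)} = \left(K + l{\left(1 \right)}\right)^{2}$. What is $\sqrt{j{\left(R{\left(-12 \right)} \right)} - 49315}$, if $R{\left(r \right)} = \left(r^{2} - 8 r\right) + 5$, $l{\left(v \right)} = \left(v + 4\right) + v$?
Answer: $\sqrt{13686} \approx 116.99$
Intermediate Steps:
$l{\left(v \right)} = 4 + 2 v$ ($l{\left(v \right)} = \left(4 + v\right) + v = 4 + 2 v$)
$R{\left(r \right)} = 5 + r^{2} - 8 r$
$j{\left(K \right)} = \left(6 + K\right)^{2}$ ($j{\left(K \right)} = \left(K + \left(4 + 2 \cdot 1\right)\right)^{2} = \left(K + \left(4 + 2\right)\right)^{2} = \left(K + 6\right)^{2} = \left(6 + K\right)^{2}$)
$\sqrt{j{\left(R{\left(-12 \right)} \right)} - 49315} = \sqrt{\left(6 + \left(5 + \left(-12\right)^{2} - -96\right)\right)^{2} - 49315} = \sqrt{\left(6 + \left(5 + 144 + 96\right)\right)^{2} - 49315} = \sqrt{\left(6 + 245\right)^{2} - 49315} = \sqrt{251^{2} - 49315} = \sqrt{63001 - 49315} = \sqrt{13686}$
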